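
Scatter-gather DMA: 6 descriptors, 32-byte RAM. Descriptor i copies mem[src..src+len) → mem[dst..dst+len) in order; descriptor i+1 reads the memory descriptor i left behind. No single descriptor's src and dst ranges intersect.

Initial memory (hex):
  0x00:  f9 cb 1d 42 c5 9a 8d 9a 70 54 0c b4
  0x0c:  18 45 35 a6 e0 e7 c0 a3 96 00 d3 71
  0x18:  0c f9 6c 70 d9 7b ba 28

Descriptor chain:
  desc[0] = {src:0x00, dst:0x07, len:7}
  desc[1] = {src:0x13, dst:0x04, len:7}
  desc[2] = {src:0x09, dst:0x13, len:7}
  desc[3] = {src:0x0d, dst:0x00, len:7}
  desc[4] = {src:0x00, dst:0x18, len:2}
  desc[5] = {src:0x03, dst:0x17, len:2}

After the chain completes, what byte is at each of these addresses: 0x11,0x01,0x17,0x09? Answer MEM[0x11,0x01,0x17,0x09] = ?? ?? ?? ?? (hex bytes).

  after D0: wrote 7B at 0x07 = f9cb1d42c59a8d
  after D1: wrote 7B at 0x04 = a39600d3710cf9
  after D2: wrote 7B at 0x13 = 0cf9c59a8d35a6
  after D3: wrote 7B at 0x00 = 8d35a6e0e7c00c
  after D4: wrote 2B at 0x18 = 8d35
  after D5: wrote 2B at 0x17 = e0e7
query mem[0x11]=0xe7, mem[0x01]=0x35, mem[0x17]=0xe0, mem[0x09]=0x0c

MEM[0x11,0x01,0x17,0x09] = e7 35 e0 0c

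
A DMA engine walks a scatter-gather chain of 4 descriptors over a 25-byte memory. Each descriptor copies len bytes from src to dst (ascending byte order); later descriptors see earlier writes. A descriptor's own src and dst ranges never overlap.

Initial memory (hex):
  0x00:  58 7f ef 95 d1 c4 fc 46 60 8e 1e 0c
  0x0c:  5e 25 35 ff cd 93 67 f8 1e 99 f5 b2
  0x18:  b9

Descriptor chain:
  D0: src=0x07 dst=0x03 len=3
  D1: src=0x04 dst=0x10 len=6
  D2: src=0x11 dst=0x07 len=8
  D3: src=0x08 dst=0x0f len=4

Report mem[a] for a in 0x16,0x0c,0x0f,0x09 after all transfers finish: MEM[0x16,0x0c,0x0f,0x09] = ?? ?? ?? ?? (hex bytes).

MEM[0x16,0x0c,0x0f,0x09] = f5 f5 fc 46

D0: mem[0x03..0x05] <- [46 60 8e]
D1: mem[0x10..0x15] <- [60 8e fc 46 60 8e]
D2: mem[0x07..0x0e] <- [8e fc 46 60 8e f5 b2 b9]
D3: mem[0x0f..0x12] <- [fc 46 60 8e]
query mem[0x16]=0xf5, mem[0x0c]=0xf5, mem[0x0f]=0xfc, mem[0x09]=0x46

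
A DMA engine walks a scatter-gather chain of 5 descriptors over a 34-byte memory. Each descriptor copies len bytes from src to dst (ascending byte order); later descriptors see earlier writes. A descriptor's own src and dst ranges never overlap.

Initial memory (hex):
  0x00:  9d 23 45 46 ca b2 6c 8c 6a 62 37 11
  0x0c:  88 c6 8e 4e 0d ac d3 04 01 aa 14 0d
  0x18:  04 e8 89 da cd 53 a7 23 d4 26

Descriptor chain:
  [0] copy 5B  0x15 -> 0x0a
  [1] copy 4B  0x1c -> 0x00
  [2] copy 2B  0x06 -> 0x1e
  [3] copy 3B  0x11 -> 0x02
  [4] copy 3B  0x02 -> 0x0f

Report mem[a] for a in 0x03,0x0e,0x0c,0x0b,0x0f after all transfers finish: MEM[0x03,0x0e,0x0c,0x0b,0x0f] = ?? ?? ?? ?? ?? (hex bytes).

[0] 0x15->0x0a len=5 : aa 14 0d 04 e8
[1] 0x1c->0x00 len=4 : cd 53 a7 23
[2] 0x06->0x1e len=2 : 6c 8c
[3] 0x11->0x02 len=3 : ac d3 04
[4] 0x02->0x0f len=3 : ac d3 04
query mem[0x03]=0xd3, mem[0x0e]=0xe8, mem[0x0c]=0x0d, mem[0x0b]=0x14, mem[0x0f]=0xac

MEM[0x03,0x0e,0x0c,0x0b,0x0f] = d3 e8 0d 14 ac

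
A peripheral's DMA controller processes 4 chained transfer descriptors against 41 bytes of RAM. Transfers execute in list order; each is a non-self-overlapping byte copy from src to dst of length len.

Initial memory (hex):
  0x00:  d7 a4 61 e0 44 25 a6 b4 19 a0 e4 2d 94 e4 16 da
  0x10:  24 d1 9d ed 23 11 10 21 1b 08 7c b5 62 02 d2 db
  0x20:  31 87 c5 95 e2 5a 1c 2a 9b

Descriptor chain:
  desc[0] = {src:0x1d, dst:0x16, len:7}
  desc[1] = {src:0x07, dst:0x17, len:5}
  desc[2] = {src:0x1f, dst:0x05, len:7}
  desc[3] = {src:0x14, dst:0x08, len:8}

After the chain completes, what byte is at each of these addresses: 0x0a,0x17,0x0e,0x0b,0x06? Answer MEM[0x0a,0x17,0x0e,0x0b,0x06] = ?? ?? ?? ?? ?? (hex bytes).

[0] 0x1d->0x16 len=7 : 02 d2 db 31 87 c5 95
[1] 0x07->0x17 len=5 : b4 19 a0 e4 2d
[2] 0x1f->0x05 len=7 : db 31 87 c5 95 e2 5a
[3] 0x14->0x08 len=8 : 23 11 02 b4 19 a0 e4 2d
query mem[0x0a]=0x02, mem[0x17]=0xb4, mem[0x0e]=0xe4, mem[0x0b]=0xb4, mem[0x06]=0x31

MEM[0x0a,0x17,0x0e,0x0b,0x06] = 02 b4 e4 b4 31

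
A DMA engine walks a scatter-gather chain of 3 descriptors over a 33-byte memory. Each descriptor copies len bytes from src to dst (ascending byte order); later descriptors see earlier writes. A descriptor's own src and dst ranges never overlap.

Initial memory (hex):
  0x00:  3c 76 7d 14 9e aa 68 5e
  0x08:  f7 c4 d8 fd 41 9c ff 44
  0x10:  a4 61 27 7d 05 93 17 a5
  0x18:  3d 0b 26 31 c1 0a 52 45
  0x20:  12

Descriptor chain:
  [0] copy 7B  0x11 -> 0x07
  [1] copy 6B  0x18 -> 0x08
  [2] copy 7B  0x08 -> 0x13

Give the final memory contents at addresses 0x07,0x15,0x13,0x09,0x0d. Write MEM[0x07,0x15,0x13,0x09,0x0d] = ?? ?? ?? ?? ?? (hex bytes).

D0: mem[0x07..0x0d] <- [61 27 7d 05 93 17 a5]
D1: mem[0x08..0x0d] <- [3d 0b 26 31 c1 0a]
D2: mem[0x13..0x19] <- [3d 0b 26 31 c1 0a ff]
query mem[0x07]=0x61, mem[0x15]=0x26, mem[0x13]=0x3d, mem[0x09]=0x0b, mem[0x0d]=0x0a

MEM[0x07,0x15,0x13,0x09,0x0d] = 61 26 3d 0b 0a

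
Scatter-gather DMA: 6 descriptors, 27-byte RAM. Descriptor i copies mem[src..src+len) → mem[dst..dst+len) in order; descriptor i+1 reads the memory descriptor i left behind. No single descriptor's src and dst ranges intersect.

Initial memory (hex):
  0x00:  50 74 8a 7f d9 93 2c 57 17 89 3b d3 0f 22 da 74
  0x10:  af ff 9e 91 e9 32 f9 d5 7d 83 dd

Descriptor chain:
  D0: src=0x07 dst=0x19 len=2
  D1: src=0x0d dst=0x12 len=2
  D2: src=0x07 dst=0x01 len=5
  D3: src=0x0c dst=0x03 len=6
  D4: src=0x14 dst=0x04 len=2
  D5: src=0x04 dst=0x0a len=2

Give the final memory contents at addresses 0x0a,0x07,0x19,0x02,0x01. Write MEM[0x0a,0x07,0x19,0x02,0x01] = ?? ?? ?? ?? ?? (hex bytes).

MEM[0x0a,0x07,0x19,0x02,0x01] = e9 af 57 17 57

#0 dst[0x19+2] := {0x57,0x17}
#1 dst[0x12+2] := {0x22,0xda}
#2 dst[0x01+5] := {0x57,0x17,0x89,0x3b,0xd3}
#3 dst[0x03+6] := {0x0f,0x22,0xda,0x74,0xaf,0xff}
#4 dst[0x04+2] := {0xe9,0x32}
#5 dst[0x0a+2] := {0xe9,0x32}
query mem[0x0a]=0xe9, mem[0x07]=0xaf, mem[0x19]=0x57, mem[0x02]=0x17, mem[0x01]=0x57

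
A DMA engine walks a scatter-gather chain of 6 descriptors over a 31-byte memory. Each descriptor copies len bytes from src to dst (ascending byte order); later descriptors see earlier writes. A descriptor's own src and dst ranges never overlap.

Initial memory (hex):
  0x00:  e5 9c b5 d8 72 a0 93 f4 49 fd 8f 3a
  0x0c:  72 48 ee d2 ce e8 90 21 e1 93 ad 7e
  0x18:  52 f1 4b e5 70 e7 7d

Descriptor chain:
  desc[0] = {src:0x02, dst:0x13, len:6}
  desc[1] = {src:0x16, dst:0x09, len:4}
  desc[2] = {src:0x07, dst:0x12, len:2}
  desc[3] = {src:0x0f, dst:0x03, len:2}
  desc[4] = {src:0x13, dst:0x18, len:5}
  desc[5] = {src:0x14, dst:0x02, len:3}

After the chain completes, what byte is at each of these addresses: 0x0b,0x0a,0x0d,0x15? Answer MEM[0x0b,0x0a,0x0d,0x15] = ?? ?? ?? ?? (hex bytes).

#0 dst[0x13+6] := {0xb5,0xd8,0x72,0xa0,0x93,0xf4}
#1 dst[0x09+4] := {0xa0,0x93,0xf4,0xf1}
#2 dst[0x12+2] := {0xf4,0x49}
#3 dst[0x03+2] := {0xd2,0xce}
#4 dst[0x18+5] := {0x49,0xd8,0x72,0xa0,0x93}
#5 dst[0x02+3] := {0xd8,0x72,0xa0}
query mem[0x0b]=0xf4, mem[0x0a]=0x93, mem[0x0d]=0x48, mem[0x15]=0x72

MEM[0x0b,0x0a,0x0d,0x15] = f4 93 48 72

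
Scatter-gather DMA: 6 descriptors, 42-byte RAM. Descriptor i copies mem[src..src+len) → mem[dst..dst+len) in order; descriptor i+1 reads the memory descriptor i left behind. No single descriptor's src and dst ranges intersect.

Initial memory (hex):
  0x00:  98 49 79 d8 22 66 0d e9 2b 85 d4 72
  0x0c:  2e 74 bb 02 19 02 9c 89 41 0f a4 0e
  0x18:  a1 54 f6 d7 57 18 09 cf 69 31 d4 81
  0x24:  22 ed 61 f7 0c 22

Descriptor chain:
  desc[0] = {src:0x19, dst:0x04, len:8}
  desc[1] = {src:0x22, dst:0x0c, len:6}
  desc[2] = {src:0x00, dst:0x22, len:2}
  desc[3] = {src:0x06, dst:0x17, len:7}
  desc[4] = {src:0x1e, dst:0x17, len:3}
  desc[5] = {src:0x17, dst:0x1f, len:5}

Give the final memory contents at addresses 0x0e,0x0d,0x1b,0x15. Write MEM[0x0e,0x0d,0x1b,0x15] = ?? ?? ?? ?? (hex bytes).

MEM[0x0e,0x0d,0x1b,0x15] = 22 81 cf 0f

D0: mem[0x04..0x0b] <- [54 f6 d7 57 18 09 cf 69]
D1: mem[0x0c..0x11] <- [d4 81 22 ed 61 f7]
D2: mem[0x22..0x23] <- [98 49]
D3: mem[0x17..0x1d] <- [d7 57 18 09 cf 69 d4]
D4: mem[0x17..0x19] <- [09 cf 69]
D5: mem[0x1f..0x23] <- [09 cf 69 09 cf]
query mem[0x0e]=0x22, mem[0x0d]=0x81, mem[0x1b]=0xcf, mem[0x15]=0x0f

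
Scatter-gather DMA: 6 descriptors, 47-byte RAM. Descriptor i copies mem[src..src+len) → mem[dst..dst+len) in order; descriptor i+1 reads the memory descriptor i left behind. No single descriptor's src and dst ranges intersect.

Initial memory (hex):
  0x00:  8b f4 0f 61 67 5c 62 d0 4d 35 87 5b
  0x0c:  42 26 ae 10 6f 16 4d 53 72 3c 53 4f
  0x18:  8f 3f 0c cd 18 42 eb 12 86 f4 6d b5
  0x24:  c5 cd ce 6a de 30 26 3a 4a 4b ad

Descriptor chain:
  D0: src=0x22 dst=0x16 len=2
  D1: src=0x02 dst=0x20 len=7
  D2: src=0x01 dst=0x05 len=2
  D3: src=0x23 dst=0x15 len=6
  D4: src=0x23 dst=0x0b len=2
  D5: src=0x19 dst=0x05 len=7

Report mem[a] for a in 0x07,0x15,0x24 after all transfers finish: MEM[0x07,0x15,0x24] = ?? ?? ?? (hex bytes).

MEM[0x07,0x15,0x24] = cd 5c 62

D0: mem[0x16..0x17] <- [6d b5]
D1: mem[0x20..0x26] <- [0f 61 67 5c 62 d0 4d]
D2: mem[0x05..0x06] <- [f4 0f]
D3: mem[0x15..0x1a] <- [5c 62 d0 4d 6a de]
D4: mem[0x0b..0x0c] <- [5c 62]
D5: mem[0x05..0x0b] <- [6a de cd 18 42 eb 12]
query mem[0x07]=0xcd, mem[0x15]=0x5c, mem[0x24]=0x62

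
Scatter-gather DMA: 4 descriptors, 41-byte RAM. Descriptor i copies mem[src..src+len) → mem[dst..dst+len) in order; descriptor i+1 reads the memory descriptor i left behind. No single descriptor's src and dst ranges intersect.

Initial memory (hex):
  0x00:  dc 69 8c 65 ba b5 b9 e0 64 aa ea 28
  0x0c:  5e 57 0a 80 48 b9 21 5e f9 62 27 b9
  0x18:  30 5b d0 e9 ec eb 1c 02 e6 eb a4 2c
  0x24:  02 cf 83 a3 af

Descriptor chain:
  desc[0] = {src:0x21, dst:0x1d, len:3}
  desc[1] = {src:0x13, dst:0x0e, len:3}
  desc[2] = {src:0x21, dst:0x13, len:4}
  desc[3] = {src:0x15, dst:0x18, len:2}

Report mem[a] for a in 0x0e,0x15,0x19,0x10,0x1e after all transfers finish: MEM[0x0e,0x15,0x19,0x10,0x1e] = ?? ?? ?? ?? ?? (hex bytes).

MEM[0x0e,0x15,0x19,0x10,0x1e] = 5e 2c 02 62 a4

[0] 0x21->0x1d len=3 : eb a4 2c
[1] 0x13->0x0e len=3 : 5e f9 62
[2] 0x21->0x13 len=4 : eb a4 2c 02
[3] 0x15->0x18 len=2 : 2c 02
query mem[0x0e]=0x5e, mem[0x15]=0x2c, mem[0x19]=0x02, mem[0x10]=0x62, mem[0x1e]=0xa4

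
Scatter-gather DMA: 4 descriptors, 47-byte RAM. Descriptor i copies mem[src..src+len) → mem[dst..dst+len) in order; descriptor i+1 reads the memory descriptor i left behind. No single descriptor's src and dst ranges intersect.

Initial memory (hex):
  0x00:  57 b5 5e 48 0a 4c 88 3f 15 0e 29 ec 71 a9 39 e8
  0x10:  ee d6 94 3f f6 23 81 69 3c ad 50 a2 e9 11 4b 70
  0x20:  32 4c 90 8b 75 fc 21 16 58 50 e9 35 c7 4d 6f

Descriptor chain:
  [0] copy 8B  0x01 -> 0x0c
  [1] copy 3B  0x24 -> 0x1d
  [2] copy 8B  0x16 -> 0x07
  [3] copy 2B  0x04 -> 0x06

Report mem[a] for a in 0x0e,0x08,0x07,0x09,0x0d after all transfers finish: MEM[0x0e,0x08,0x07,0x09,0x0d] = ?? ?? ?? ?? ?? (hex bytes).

MEM[0x0e,0x08,0x07,0x09,0x0d] = 75 69 4c 3c e9

#0 dst[0x0c+8] := {0xb5,0x5e,0x48,0x0a,0x4c,0x88,0x3f,0x15}
#1 dst[0x1d+3] := {0x75,0xfc,0x21}
#2 dst[0x07+8] := {0x81,0x69,0x3c,0xad,0x50,0xa2,0xe9,0x75}
#3 dst[0x06+2] := {0x0a,0x4c}
query mem[0x0e]=0x75, mem[0x08]=0x69, mem[0x07]=0x4c, mem[0x09]=0x3c, mem[0x0d]=0xe9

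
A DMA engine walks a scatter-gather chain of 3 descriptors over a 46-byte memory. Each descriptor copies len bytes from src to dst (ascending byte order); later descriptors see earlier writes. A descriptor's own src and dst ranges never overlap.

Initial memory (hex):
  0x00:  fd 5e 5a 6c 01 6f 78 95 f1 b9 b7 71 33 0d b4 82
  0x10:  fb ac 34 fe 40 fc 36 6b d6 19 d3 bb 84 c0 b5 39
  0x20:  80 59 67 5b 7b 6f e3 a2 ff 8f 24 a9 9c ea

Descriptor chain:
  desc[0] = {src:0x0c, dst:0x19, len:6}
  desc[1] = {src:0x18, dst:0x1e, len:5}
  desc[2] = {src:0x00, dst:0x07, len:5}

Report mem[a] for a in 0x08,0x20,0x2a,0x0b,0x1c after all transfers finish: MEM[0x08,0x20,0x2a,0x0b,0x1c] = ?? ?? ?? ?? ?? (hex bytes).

MEM[0x08,0x20,0x2a,0x0b,0x1c] = 5e 0d 24 01 82

  after D0: wrote 6B at 0x19 = 330db482fbac
  after D1: wrote 5B at 0x1e = d6330db482
  after D2: wrote 5B at 0x07 = fd5e5a6c01
query mem[0x08]=0x5e, mem[0x20]=0x0d, mem[0x2a]=0x24, mem[0x0b]=0x01, mem[0x1c]=0x82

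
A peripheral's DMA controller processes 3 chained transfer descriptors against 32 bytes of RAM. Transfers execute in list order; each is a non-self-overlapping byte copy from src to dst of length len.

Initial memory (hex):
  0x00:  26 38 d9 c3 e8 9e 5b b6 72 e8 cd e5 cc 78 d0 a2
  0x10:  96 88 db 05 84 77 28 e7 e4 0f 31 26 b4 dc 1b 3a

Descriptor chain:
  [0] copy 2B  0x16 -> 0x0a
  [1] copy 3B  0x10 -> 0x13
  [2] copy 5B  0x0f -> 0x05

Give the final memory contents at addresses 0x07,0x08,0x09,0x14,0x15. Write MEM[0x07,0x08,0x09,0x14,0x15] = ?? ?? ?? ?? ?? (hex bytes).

D0: mem[0x0a..0x0b] <- [28 e7]
D1: mem[0x13..0x15] <- [96 88 db]
D2: mem[0x05..0x09] <- [a2 96 88 db 96]
query mem[0x07]=0x88, mem[0x08]=0xdb, mem[0x09]=0x96, mem[0x14]=0x88, mem[0x15]=0xdb

MEM[0x07,0x08,0x09,0x14,0x15] = 88 db 96 88 db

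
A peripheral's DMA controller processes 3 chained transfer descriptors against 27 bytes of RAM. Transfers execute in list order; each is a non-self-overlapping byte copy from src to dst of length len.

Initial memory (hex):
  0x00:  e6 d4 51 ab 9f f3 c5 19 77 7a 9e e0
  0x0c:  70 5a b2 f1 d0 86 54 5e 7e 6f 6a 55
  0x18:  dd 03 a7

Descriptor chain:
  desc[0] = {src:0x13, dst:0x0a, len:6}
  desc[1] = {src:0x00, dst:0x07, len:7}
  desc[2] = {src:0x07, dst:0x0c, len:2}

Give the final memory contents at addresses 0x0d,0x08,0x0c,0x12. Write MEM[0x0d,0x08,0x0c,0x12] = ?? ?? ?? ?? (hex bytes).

D0: mem[0x0a..0x0f] <- [5e 7e 6f 6a 55 dd]
D1: mem[0x07..0x0d] <- [e6 d4 51 ab 9f f3 c5]
D2: mem[0x0c..0x0d] <- [e6 d4]
query mem[0x0d]=0xd4, mem[0x08]=0xd4, mem[0x0c]=0xe6, mem[0x12]=0x54

MEM[0x0d,0x08,0x0c,0x12] = d4 d4 e6 54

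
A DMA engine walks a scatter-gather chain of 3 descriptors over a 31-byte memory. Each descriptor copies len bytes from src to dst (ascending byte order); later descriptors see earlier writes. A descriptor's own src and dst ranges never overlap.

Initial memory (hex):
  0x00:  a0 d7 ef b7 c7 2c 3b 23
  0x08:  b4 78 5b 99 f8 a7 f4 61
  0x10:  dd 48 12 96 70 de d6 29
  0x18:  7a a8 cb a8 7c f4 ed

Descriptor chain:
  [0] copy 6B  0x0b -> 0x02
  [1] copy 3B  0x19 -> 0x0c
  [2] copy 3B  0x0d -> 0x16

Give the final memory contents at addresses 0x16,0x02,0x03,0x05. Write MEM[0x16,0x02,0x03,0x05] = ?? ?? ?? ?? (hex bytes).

[0] 0x0b->0x02 len=6 : 99 f8 a7 f4 61 dd
[1] 0x19->0x0c len=3 : a8 cb a8
[2] 0x0d->0x16 len=3 : cb a8 61
query mem[0x16]=0xcb, mem[0x02]=0x99, mem[0x03]=0xf8, mem[0x05]=0xf4

MEM[0x16,0x02,0x03,0x05] = cb 99 f8 f4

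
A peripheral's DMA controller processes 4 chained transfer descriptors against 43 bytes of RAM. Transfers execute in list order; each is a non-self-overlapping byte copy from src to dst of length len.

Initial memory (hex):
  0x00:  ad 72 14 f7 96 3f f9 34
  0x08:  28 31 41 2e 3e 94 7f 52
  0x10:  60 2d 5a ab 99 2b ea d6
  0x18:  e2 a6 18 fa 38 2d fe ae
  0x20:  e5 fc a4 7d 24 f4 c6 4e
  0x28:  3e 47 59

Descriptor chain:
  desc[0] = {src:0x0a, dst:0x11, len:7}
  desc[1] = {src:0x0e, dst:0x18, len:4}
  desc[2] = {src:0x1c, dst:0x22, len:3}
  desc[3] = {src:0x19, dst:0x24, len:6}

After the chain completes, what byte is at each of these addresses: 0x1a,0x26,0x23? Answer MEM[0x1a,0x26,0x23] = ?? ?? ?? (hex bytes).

D0: mem[0x11..0x17] <- [41 2e 3e 94 7f 52 60]
D1: mem[0x18..0x1b] <- [7f 52 60 41]
D2: mem[0x22..0x24] <- [38 2d fe]
D3: mem[0x24..0x29] <- [52 60 41 38 2d fe]
query mem[0x1a]=0x60, mem[0x26]=0x41, mem[0x23]=0x2d

MEM[0x1a,0x26,0x23] = 60 41 2d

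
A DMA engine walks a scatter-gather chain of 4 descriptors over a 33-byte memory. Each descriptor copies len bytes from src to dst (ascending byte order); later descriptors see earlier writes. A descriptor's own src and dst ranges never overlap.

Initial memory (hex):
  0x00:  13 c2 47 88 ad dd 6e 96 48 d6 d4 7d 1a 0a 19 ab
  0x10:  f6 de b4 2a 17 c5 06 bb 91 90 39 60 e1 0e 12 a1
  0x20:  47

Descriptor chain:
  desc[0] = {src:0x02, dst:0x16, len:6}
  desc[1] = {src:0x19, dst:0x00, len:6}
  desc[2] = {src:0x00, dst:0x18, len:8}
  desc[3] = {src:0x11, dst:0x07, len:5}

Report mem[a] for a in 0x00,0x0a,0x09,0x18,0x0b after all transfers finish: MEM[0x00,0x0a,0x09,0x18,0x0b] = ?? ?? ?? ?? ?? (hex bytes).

#0 dst[0x16+6] := {0x47,0x88,0xad,0xdd,0x6e,0x96}
#1 dst[0x00+6] := {0xdd,0x6e,0x96,0xe1,0x0e,0x12}
#2 dst[0x18+8] := {0xdd,0x6e,0x96,0xe1,0x0e,0x12,0x6e,0x96}
#3 dst[0x07+5] := {0xde,0xb4,0x2a,0x17,0xc5}
query mem[0x00]=0xdd, mem[0x0a]=0x17, mem[0x09]=0x2a, mem[0x18]=0xdd, mem[0x0b]=0xc5

MEM[0x00,0x0a,0x09,0x18,0x0b] = dd 17 2a dd c5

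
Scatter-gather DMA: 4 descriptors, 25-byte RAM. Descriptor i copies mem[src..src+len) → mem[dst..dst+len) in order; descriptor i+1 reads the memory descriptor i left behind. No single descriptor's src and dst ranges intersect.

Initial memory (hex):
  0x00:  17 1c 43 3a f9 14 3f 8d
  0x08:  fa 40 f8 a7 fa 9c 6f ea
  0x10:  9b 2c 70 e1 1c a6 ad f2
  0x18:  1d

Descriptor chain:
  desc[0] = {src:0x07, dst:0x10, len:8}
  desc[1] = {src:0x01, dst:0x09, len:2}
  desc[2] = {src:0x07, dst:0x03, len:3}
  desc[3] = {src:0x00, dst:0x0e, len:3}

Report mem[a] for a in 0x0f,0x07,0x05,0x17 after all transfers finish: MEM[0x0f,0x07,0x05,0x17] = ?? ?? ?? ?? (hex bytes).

MEM[0x0f,0x07,0x05,0x17] = 1c 8d 1c 6f

D0: mem[0x10..0x17] <- [8d fa 40 f8 a7 fa 9c 6f]
D1: mem[0x09..0x0a] <- [1c 43]
D2: mem[0x03..0x05] <- [8d fa 1c]
D3: mem[0x0e..0x10] <- [17 1c 43]
query mem[0x0f]=0x1c, mem[0x07]=0x8d, mem[0x05]=0x1c, mem[0x17]=0x6f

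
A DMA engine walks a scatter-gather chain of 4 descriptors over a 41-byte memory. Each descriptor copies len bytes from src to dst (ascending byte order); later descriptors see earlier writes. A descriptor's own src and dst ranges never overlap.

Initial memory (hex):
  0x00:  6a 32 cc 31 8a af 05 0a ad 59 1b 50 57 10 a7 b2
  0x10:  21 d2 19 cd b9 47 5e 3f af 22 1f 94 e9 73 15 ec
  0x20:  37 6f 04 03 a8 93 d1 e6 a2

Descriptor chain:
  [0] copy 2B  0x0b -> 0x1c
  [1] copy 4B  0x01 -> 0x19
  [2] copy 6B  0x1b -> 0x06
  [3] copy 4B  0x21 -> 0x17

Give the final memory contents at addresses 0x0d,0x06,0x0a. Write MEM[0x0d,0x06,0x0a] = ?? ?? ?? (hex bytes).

#0 dst[0x1c+2] := {0x50,0x57}
#1 dst[0x19+4] := {0x32,0xcc,0x31,0x8a}
#2 dst[0x06+6] := {0x31,0x8a,0x57,0x15,0xec,0x37}
#3 dst[0x17+4] := {0x6f,0x04,0x03,0xa8}
query mem[0x0d]=0x10, mem[0x06]=0x31, mem[0x0a]=0xec

MEM[0x0d,0x06,0x0a] = 10 31 ec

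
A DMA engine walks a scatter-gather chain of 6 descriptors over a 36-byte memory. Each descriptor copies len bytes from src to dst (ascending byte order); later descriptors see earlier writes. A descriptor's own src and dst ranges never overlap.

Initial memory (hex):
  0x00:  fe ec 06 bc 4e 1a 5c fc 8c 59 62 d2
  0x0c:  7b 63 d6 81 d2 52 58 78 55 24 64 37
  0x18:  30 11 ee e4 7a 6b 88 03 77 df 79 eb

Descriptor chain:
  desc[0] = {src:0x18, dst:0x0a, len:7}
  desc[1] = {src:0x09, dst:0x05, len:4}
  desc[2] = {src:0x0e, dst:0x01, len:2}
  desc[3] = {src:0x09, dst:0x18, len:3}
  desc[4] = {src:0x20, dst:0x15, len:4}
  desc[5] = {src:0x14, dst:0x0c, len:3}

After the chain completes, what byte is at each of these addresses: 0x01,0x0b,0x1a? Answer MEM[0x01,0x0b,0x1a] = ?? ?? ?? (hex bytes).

MEM[0x01,0x0b,0x1a] = 7a 11 11

D0: mem[0x0a..0x10] <- [30 11 ee e4 7a 6b 88]
D1: mem[0x05..0x08] <- [59 30 11 ee]
D2: mem[0x01..0x02] <- [7a 6b]
D3: mem[0x18..0x1a] <- [59 30 11]
D4: mem[0x15..0x18] <- [77 df 79 eb]
D5: mem[0x0c..0x0e] <- [55 77 df]
query mem[0x01]=0x7a, mem[0x0b]=0x11, mem[0x1a]=0x11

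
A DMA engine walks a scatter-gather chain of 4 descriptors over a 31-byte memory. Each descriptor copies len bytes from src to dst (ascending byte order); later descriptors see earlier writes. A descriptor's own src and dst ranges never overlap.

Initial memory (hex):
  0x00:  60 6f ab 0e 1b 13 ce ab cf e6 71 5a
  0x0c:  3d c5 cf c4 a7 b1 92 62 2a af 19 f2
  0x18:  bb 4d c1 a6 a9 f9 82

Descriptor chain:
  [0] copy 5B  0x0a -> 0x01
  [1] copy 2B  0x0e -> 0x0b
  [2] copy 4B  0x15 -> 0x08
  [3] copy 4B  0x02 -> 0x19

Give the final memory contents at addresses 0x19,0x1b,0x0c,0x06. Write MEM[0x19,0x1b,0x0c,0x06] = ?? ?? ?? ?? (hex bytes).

MEM[0x19,0x1b,0x0c,0x06] = 5a c5 c4 ce

[0] 0x0a->0x01 len=5 : 71 5a 3d c5 cf
[1] 0x0e->0x0b len=2 : cf c4
[2] 0x15->0x08 len=4 : af 19 f2 bb
[3] 0x02->0x19 len=4 : 5a 3d c5 cf
query mem[0x19]=0x5a, mem[0x1b]=0xc5, mem[0x0c]=0xc4, mem[0x06]=0xce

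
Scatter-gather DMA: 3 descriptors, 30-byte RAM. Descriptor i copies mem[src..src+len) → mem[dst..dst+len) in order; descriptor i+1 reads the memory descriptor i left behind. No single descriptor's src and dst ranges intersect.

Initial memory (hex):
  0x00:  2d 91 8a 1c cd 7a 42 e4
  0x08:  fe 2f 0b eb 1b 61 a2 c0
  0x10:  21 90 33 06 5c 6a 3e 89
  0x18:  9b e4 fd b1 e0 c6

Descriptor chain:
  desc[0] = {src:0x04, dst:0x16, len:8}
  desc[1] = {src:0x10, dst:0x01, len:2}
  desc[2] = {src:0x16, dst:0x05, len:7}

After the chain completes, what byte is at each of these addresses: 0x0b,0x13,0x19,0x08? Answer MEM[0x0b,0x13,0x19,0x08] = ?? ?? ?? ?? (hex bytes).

MEM[0x0b,0x13,0x19,0x08] = 0b 06 e4 e4

[0] 0x04->0x16 len=8 : cd 7a 42 e4 fe 2f 0b eb
[1] 0x10->0x01 len=2 : 21 90
[2] 0x16->0x05 len=7 : cd 7a 42 e4 fe 2f 0b
query mem[0x0b]=0x0b, mem[0x13]=0x06, mem[0x19]=0xe4, mem[0x08]=0xe4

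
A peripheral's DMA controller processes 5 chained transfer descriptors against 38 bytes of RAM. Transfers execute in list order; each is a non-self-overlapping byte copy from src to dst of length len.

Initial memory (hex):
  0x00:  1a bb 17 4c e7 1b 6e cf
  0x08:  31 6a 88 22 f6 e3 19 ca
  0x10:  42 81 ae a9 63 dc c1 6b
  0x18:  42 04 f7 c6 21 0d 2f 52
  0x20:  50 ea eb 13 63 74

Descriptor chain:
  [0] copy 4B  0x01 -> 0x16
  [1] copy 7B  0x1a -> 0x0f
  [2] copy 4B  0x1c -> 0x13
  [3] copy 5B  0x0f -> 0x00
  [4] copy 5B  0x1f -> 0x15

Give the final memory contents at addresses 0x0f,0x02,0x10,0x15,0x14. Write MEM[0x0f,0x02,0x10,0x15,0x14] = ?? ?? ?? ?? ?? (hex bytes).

  after D0: wrote 4B at 0x16 = bb174ce7
  after D1: wrote 7B at 0x0f = f7c6210d2f5250
  after D2: wrote 4B at 0x13 = 210d2f52
  after D3: wrote 5B at 0x00 = f7c6210d21
  after D4: wrote 5B at 0x15 = 5250eaeb13
query mem[0x0f]=0xf7, mem[0x02]=0x21, mem[0x10]=0xc6, mem[0x15]=0x52, mem[0x14]=0x0d

MEM[0x0f,0x02,0x10,0x15,0x14] = f7 21 c6 52 0d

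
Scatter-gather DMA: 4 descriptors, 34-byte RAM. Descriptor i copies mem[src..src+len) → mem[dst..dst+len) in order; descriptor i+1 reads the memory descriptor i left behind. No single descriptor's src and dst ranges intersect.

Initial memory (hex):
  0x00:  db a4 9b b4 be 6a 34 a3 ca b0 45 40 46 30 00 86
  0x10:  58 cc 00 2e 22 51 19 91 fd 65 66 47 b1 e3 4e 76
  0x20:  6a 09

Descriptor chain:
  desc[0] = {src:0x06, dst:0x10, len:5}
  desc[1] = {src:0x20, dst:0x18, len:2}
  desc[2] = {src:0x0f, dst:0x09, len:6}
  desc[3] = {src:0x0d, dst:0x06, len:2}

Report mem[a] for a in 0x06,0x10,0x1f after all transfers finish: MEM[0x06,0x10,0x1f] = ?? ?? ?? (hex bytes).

  after D0: wrote 5B at 0x10 = 34a3cab045
  after D1: wrote 2B at 0x18 = 6a09
  after D2: wrote 6B at 0x09 = 8634a3cab045
  after D3: wrote 2B at 0x06 = b045
query mem[0x06]=0xb0, mem[0x10]=0x34, mem[0x1f]=0x76

MEM[0x06,0x10,0x1f] = b0 34 76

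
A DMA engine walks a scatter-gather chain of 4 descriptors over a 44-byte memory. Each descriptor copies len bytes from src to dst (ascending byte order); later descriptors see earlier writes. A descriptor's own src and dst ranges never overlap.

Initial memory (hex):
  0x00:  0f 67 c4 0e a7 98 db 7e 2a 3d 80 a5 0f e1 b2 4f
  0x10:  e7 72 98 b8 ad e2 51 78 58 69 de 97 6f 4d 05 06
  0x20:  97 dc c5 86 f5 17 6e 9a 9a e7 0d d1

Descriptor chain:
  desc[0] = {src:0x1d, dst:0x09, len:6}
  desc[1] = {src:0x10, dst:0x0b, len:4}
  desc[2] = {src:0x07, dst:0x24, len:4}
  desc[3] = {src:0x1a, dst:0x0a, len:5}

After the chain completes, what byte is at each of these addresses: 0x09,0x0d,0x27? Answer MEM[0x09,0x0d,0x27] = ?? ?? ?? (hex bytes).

D0: mem[0x09..0x0e] <- [4d 05 06 97 dc c5]
D1: mem[0x0b..0x0e] <- [e7 72 98 b8]
D2: mem[0x24..0x27] <- [7e 2a 4d 05]
D3: mem[0x0a..0x0e] <- [de 97 6f 4d 05]
query mem[0x09]=0x4d, mem[0x0d]=0x4d, mem[0x27]=0x05

MEM[0x09,0x0d,0x27] = 4d 4d 05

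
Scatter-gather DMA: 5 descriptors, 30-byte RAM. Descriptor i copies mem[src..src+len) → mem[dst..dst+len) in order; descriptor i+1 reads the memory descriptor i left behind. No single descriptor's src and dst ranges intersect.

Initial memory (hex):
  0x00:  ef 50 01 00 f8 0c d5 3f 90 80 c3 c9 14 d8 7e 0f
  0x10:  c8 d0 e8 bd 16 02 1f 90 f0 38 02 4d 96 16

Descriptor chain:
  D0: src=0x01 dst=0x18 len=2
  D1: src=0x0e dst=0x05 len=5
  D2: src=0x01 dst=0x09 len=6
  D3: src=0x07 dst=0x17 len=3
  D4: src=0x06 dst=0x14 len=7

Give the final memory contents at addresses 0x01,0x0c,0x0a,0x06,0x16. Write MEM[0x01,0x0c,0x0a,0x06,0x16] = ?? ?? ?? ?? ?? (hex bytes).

  after D0: wrote 2B at 0x18 = 5001
  after D1: wrote 5B at 0x05 = 7e0fc8d0e8
  after D2: wrote 6B at 0x09 = 500100f87e0f
  after D3: wrote 3B at 0x17 = c8d050
  after D4: wrote 7B at 0x14 = 0fc8d0500100f8
query mem[0x01]=0x50, mem[0x0c]=0xf8, mem[0x0a]=0x01, mem[0x06]=0x0f, mem[0x16]=0xd0

MEM[0x01,0x0c,0x0a,0x06,0x16] = 50 f8 01 0f d0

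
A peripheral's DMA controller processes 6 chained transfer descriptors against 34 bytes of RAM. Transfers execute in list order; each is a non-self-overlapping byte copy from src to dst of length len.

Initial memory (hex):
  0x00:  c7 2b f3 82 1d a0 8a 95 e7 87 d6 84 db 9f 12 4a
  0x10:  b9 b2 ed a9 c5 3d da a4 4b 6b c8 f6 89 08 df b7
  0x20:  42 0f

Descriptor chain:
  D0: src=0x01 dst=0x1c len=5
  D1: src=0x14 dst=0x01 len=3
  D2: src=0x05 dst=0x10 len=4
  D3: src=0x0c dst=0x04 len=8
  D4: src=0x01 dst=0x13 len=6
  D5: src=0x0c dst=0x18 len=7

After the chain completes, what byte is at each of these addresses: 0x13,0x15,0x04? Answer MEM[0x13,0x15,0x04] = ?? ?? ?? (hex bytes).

MEM[0x13,0x15,0x04] = c5 da db

#0 dst[0x1c+5] := {0x2b,0xf3,0x82,0x1d,0xa0}
#1 dst[0x01+3] := {0xc5,0x3d,0xda}
#2 dst[0x10+4] := {0xa0,0x8a,0x95,0xe7}
#3 dst[0x04+8] := {0xdb,0x9f,0x12,0x4a,0xa0,0x8a,0x95,0xe7}
#4 dst[0x13+6] := {0xc5,0x3d,0xda,0xdb,0x9f,0x12}
#5 dst[0x18+7] := {0xdb,0x9f,0x12,0x4a,0xa0,0x8a,0x95}
query mem[0x13]=0xc5, mem[0x15]=0xda, mem[0x04]=0xdb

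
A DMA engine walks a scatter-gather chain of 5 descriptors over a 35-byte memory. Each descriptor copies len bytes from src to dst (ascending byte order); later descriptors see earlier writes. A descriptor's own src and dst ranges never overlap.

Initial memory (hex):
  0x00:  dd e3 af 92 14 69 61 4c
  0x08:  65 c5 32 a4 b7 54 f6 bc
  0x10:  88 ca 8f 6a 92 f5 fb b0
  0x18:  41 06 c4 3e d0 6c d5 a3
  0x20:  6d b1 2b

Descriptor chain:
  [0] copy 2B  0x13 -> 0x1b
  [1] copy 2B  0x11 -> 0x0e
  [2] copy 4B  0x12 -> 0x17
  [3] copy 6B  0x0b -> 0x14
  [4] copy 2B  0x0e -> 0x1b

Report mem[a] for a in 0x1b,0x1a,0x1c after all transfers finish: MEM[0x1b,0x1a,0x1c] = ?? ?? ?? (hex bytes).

MEM[0x1b,0x1a,0x1c] = ca f5 8f

[0] 0x13->0x1b len=2 : 6a 92
[1] 0x11->0x0e len=2 : ca 8f
[2] 0x12->0x17 len=4 : 8f 6a 92 f5
[3] 0x0b->0x14 len=6 : a4 b7 54 ca 8f 88
[4] 0x0e->0x1b len=2 : ca 8f
query mem[0x1b]=0xca, mem[0x1a]=0xf5, mem[0x1c]=0x8f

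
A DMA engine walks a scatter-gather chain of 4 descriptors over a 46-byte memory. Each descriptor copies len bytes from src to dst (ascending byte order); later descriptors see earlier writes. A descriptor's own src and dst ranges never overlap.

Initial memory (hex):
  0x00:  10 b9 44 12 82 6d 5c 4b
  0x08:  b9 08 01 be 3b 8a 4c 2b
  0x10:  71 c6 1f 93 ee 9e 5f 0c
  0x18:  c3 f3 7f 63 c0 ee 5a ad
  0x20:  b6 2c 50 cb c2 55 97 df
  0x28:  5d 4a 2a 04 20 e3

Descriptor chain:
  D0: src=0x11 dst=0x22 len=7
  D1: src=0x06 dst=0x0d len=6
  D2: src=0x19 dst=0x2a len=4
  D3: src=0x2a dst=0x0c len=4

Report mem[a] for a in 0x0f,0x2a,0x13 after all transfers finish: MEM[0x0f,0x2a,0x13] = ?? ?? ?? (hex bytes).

#0 dst[0x22+7] := {0xc6,0x1f,0x93,0xee,0x9e,0x5f,0x0c}
#1 dst[0x0d+6] := {0x5c,0x4b,0xb9,0x08,0x01,0xbe}
#2 dst[0x2a+4] := {0xf3,0x7f,0x63,0xc0}
#3 dst[0x0c+4] := {0xf3,0x7f,0x63,0xc0}
query mem[0x0f]=0xc0, mem[0x2a]=0xf3, mem[0x13]=0x93

MEM[0x0f,0x2a,0x13] = c0 f3 93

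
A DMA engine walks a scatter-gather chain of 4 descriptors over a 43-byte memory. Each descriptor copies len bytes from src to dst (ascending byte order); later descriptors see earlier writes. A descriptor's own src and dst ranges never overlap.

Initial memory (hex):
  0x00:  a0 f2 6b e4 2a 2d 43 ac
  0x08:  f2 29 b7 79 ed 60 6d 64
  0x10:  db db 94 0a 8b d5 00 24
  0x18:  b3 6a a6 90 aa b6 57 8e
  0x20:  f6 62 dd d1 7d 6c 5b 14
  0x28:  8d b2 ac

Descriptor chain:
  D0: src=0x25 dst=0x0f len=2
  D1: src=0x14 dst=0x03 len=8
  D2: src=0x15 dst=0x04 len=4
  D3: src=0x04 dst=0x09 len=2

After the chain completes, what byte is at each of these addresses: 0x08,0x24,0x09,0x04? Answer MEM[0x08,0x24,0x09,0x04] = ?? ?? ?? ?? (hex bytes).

[0] 0x25->0x0f len=2 : 6c 5b
[1] 0x14->0x03 len=8 : 8b d5 00 24 b3 6a a6 90
[2] 0x15->0x04 len=4 : d5 00 24 b3
[3] 0x04->0x09 len=2 : d5 00
query mem[0x08]=0x6a, mem[0x24]=0x7d, mem[0x09]=0xd5, mem[0x04]=0xd5

MEM[0x08,0x24,0x09,0x04] = 6a 7d d5 d5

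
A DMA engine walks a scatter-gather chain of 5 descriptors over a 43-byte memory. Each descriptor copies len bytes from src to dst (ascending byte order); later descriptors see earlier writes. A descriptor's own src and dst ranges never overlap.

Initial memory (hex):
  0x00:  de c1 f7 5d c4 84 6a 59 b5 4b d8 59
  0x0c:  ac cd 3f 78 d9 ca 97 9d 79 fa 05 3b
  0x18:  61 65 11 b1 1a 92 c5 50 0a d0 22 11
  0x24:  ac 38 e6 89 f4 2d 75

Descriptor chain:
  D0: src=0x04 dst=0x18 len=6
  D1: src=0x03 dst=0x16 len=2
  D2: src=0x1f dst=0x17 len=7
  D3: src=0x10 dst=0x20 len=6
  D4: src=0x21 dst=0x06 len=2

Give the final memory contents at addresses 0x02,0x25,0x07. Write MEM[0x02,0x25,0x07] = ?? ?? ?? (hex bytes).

#0 dst[0x18+6] := {0xc4,0x84,0x6a,0x59,0xb5,0x4b}
#1 dst[0x16+2] := {0x5d,0xc4}
#2 dst[0x17+7] := {0x50,0x0a,0xd0,0x22,0x11,0xac,0x38}
#3 dst[0x20+6] := {0xd9,0xca,0x97,0x9d,0x79,0xfa}
#4 dst[0x06+2] := {0xca,0x97}
query mem[0x02]=0xf7, mem[0x25]=0xfa, mem[0x07]=0x97

MEM[0x02,0x25,0x07] = f7 fa 97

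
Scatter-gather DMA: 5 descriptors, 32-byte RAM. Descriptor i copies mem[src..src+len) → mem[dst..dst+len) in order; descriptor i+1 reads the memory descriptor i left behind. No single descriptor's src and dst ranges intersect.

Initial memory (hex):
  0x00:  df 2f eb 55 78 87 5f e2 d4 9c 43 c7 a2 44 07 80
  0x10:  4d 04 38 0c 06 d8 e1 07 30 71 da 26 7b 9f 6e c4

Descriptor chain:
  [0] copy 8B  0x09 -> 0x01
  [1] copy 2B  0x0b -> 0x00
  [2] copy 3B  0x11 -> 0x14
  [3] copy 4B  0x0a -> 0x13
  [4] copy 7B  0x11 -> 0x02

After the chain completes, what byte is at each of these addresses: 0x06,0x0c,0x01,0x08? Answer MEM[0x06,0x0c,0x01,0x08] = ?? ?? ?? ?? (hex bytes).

  after D0: wrote 8B at 0x01 = 9c43c7a24407804d
  after D1: wrote 2B at 0x00 = c7a2
  after D2: wrote 3B at 0x14 = 04380c
  after D3: wrote 4B at 0x13 = 43c7a244
  after D4: wrote 7B at 0x02 = 043843c7a24407
query mem[0x06]=0xa2, mem[0x0c]=0xa2, mem[0x01]=0xa2, mem[0x08]=0x07

MEM[0x06,0x0c,0x01,0x08] = a2 a2 a2 07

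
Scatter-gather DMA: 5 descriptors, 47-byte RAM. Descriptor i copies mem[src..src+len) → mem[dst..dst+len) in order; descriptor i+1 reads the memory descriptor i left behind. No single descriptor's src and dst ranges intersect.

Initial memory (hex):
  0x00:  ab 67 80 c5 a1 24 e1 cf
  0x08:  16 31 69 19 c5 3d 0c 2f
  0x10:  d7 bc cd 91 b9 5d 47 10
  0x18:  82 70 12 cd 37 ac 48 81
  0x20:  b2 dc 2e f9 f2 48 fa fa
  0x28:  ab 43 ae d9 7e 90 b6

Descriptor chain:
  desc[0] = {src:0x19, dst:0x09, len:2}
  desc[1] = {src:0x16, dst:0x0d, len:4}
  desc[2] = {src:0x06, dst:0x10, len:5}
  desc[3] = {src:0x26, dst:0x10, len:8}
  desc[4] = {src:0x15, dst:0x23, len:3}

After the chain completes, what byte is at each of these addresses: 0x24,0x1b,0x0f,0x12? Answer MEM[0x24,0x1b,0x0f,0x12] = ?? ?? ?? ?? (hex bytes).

MEM[0x24,0x1b,0x0f,0x12] = 7e cd 82 ab

  after D0: wrote 2B at 0x09 = 7012
  after D1: wrote 4B at 0x0d = 47108270
  after D2: wrote 5B at 0x10 = e1cf167012
  after D3: wrote 8B at 0x10 = fafaab43aed97e90
  after D4: wrote 3B at 0x23 = d97e90
query mem[0x24]=0x7e, mem[0x1b]=0xcd, mem[0x0f]=0x82, mem[0x12]=0xab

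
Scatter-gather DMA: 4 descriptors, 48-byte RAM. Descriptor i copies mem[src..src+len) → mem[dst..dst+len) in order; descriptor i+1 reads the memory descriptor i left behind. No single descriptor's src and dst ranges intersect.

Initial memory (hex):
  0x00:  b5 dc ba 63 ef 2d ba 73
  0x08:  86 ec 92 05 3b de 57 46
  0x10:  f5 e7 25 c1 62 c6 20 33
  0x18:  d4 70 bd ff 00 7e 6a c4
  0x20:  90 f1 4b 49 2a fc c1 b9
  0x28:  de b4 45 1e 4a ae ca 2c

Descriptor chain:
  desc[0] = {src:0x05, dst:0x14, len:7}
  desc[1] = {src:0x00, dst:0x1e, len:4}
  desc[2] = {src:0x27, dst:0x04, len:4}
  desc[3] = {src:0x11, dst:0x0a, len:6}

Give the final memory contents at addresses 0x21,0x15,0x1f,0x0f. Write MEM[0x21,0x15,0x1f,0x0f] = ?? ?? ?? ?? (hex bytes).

[0] 0x05->0x14 len=7 : 2d ba 73 86 ec 92 05
[1] 0x00->0x1e len=4 : b5 dc ba 63
[2] 0x27->0x04 len=4 : b9 de b4 45
[3] 0x11->0x0a len=6 : e7 25 c1 2d ba 73
query mem[0x21]=0x63, mem[0x15]=0xba, mem[0x1f]=0xdc, mem[0x0f]=0x73

MEM[0x21,0x15,0x1f,0x0f] = 63 ba dc 73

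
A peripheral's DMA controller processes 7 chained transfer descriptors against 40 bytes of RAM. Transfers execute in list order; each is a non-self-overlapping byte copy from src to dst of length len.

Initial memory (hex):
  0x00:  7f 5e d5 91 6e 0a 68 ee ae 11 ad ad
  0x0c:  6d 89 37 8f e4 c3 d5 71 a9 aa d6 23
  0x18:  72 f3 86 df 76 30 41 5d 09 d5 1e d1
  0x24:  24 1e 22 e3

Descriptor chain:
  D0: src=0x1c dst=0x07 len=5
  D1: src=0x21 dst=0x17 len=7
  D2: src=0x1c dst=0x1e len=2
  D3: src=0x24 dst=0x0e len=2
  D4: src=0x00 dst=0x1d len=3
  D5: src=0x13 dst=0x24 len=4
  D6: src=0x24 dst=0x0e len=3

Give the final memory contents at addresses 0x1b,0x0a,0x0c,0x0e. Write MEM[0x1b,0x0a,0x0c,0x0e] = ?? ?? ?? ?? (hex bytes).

#0 dst[0x07+5] := {0x76,0x30,0x41,0x5d,0x09}
#1 dst[0x17+7] := {0xd5,0x1e,0xd1,0x24,0x1e,0x22,0xe3}
#2 dst[0x1e+2] := {0x22,0xe3}
#3 dst[0x0e+2] := {0x24,0x1e}
#4 dst[0x1d+3] := {0x7f,0x5e,0xd5}
#5 dst[0x24+4] := {0x71,0xa9,0xaa,0xd6}
#6 dst[0x0e+3] := {0x71,0xa9,0xaa}
query mem[0x1b]=0x1e, mem[0x0a]=0x5d, mem[0x0c]=0x6d, mem[0x0e]=0x71

MEM[0x1b,0x0a,0x0c,0x0e] = 1e 5d 6d 71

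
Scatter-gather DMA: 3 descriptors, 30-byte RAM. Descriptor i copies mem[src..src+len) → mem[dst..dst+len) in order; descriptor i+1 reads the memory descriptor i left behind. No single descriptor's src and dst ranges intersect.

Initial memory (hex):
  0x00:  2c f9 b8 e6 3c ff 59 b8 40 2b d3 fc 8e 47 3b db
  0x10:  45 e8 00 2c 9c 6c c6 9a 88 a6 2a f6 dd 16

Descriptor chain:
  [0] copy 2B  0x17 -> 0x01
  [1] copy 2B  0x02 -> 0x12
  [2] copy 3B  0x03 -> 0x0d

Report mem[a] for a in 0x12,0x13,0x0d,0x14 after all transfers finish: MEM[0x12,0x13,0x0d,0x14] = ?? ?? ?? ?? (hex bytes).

  after D0: wrote 2B at 0x01 = 9a88
  after D1: wrote 2B at 0x12 = 88e6
  after D2: wrote 3B at 0x0d = e63cff
query mem[0x12]=0x88, mem[0x13]=0xe6, mem[0x0d]=0xe6, mem[0x14]=0x9c

MEM[0x12,0x13,0x0d,0x14] = 88 e6 e6 9c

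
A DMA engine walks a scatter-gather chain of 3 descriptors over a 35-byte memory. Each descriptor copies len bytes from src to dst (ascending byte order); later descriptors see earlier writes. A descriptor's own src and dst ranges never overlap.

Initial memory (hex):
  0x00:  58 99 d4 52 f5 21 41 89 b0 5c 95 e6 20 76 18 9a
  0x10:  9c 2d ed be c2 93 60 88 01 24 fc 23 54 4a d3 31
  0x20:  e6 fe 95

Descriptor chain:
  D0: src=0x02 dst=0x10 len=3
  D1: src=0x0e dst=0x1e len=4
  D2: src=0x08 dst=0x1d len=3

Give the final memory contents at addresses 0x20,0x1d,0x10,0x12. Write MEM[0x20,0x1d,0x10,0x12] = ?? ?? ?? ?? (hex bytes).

#0 dst[0x10+3] := {0xd4,0x52,0xf5}
#1 dst[0x1e+4] := {0x18,0x9a,0xd4,0x52}
#2 dst[0x1d+3] := {0xb0,0x5c,0x95}
query mem[0x20]=0xd4, mem[0x1d]=0xb0, mem[0x10]=0xd4, mem[0x12]=0xf5

MEM[0x20,0x1d,0x10,0x12] = d4 b0 d4 f5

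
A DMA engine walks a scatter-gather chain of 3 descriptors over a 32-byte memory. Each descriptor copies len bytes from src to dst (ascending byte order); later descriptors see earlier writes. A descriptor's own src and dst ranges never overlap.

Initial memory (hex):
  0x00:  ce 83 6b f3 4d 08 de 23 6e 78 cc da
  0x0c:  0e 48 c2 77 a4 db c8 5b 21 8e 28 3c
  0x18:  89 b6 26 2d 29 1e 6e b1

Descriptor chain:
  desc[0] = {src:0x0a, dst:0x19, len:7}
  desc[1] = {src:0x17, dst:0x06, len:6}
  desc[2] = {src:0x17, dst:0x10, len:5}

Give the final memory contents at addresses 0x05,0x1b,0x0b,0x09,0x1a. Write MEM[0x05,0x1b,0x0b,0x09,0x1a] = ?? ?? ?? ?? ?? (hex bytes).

#0 dst[0x19+7] := {0xcc,0xda,0x0e,0x48,0xc2,0x77,0xa4}
#1 dst[0x06+6] := {0x3c,0x89,0xcc,0xda,0x0e,0x48}
#2 dst[0x10+5] := {0x3c,0x89,0xcc,0xda,0x0e}
query mem[0x05]=0x08, mem[0x1b]=0x0e, mem[0x0b]=0x48, mem[0x09]=0xda, mem[0x1a]=0xda

MEM[0x05,0x1b,0x0b,0x09,0x1a] = 08 0e 48 da da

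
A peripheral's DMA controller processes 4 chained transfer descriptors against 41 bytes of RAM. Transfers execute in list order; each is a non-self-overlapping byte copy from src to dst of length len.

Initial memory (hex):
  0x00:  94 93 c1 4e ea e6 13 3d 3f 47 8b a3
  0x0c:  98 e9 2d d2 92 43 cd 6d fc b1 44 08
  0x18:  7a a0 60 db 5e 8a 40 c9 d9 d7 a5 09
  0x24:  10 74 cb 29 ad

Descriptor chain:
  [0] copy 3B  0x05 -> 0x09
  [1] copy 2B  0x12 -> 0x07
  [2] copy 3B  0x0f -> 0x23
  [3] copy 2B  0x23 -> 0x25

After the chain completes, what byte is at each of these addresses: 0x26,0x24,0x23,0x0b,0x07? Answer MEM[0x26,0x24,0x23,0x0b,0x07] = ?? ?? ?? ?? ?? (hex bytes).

D0: mem[0x09..0x0b] <- [e6 13 3d]
D1: mem[0x07..0x08] <- [cd 6d]
D2: mem[0x23..0x25] <- [d2 92 43]
D3: mem[0x25..0x26] <- [d2 92]
query mem[0x26]=0x92, mem[0x24]=0x92, mem[0x23]=0xd2, mem[0x0b]=0x3d, mem[0x07]=0xcd

MEM[0x26,0x24,0x23,0x0b,0x07] = 92 92 d2 3d cd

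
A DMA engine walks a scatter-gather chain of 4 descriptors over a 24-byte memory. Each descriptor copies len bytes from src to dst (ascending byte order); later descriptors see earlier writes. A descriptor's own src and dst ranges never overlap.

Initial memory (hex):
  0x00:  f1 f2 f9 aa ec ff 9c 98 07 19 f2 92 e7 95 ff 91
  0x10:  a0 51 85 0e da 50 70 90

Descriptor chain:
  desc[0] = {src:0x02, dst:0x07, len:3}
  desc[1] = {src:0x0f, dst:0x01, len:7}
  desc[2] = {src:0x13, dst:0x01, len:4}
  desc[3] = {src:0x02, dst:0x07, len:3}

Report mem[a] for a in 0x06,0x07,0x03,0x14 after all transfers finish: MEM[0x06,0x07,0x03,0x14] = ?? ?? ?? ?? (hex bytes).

[0] 0x02->0x07 len=3 : f9 aa ec
[1] 0x0f->0x01 len=7 : 91 a0 51 85 0e da 50
[2] 0x13->0x01 len=4 : 0e da 50 70
[3] 0x02->0x07 len=3 : da 50 70
query mem[0x06]=0xda, mem[0x07]=0xda, mem[0x03]=0x50, mem[0x14]=0xda

MEM[0x06,0x07,0x03,0x14] = da da 50 da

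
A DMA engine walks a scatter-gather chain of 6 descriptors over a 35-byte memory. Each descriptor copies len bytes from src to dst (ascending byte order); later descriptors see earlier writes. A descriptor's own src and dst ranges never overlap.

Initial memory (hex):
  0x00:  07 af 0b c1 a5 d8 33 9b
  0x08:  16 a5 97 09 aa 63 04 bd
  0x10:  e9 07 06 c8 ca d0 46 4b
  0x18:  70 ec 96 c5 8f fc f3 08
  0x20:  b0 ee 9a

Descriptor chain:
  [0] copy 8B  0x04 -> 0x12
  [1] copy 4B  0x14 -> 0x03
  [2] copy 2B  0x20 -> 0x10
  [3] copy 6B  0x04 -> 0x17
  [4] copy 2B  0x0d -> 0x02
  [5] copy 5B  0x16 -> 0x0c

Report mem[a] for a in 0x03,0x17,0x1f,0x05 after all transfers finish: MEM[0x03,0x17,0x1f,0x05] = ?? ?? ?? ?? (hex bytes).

[0] 0x04->0x12 len=8 : a5 d8 33 9b 16 a5 97 09
[1] 0x14->0x03 len=4 : 33 9b 16 a5
[2] 0x20->0x10 len=2 : b0 ee
[3] 0x04->0x17 len=6 : 9b 16 a5 9b 16 a5
[4] 0x0d->0x02 len=2 : 63 04
[5] 0x16->0x0c len=5 : 16 9b 16 a5 9b
query mem[0x03]=0x04, mem[0x17]=0x9b, mem[0x1f]=0x08, mem[0x05]=0x16

MEM[0x03,0x17,0x1f,0x05] = 04 9b 08 16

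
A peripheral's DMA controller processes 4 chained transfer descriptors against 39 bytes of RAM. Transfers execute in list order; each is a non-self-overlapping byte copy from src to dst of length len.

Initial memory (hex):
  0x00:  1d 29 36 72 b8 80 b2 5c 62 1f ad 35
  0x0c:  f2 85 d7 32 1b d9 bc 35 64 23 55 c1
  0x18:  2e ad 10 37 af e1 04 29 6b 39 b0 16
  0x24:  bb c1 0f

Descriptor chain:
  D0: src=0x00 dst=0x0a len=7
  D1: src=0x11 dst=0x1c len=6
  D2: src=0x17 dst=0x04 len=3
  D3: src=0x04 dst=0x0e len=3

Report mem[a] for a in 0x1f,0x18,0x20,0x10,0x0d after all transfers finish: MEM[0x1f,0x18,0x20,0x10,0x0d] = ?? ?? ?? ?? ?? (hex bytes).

MEM[0x1f,0x18,0x20,0x10,0x0d] = 64 2e 23 ad 72

D0: mem[0x0a..0x10] <- [1d 29 36 72 b8 80 b2]
D1: mem[0x1c..0x21] <- [d9 bc 35 64 23 55]
D2: mem[0x04..0x06] <- [c1 2e ad]
D3: mem[0x0e..0x10] <- [c1 2e ad]
query mem[0x1f]=0x64, mem[0x18]=0x2e, mem[0x20]=0x23, mem[0x10]=0xad, mem[0x0d]=0x72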